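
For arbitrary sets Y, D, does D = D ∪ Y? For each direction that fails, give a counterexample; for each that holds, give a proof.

(⊆) Let x ∈ D. Then either x ∈ D and x ∉ Y; or x ∈ Y ∩ D. In each case x ∈ D ∪ Y, so D ⊆ D ∪ Y.

(⊇) This inclusion fails. Take Y = {1}, D = ∅; then 1 ∈ D ∪ Y but 1 ∉ D.

Only the forward inclusion holds.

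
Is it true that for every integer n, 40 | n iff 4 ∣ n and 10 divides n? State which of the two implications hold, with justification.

The forward direction holds; the converse fails.

(⇒) If 40 ∣ n, write n = 40q. Since 40 = 10·4, n = 4·(10q), so 4 ∣ n; and since 40 = 4·10, n = 10·(4q), so 10 ∣ n.

(⇐) This fails: take n = 20. Both 4 ∣ 20 and 10 ∣ 20, yet 20 is not a multiple of 40 (since 20 = 0·40 + 20), so 40 ∤ 20.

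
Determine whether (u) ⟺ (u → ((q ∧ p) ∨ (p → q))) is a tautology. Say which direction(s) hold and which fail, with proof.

Neither direction holds.

[⇒] This fails. Under u = T, q = F, p = T, the left side is true but the right side is false.

[⇐] This fails. Under u = F, q = F, p = F, the left side is false but the right side is true.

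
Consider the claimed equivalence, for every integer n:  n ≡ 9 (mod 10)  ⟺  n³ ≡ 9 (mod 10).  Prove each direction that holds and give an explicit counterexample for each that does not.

Forward direction. Suppose n ≡ 9 (mod 10). Write n = 10j + 9. Then (10j + 9)³ = 1000j³ + 2700j² + 2430j + 729 = 10(100j³ + 270j² + 243j + 72) + 9, so n³ ≡ 9 (mod 10).

Converse. Suppose n³ ≡ 9 (mod 10). The only residue r in {0, …, 9} with r³ ≡ 9 (mod 10) is r = 9, so n ≡ 9 (mod 10).

Both directions hold; the statement is true.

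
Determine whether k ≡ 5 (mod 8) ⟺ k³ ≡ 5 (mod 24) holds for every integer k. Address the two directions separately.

The forward direction fails; the converse holds.

(⇒) This fails: take k = 13. Then 13 ≡ 5 (mod 8), but 13³ = 2197 ≡ 13 (mod 24), not 5.

(⇐) Conversely, the residues r modulo 24 with r³ ≡ 5 (mod 24) are exactly {5}, and each is ≡ 5 (mod 8).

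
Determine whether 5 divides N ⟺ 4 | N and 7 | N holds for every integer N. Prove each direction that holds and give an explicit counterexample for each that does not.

[⇒] This fails: take N = 5. Certainly 5 ∣ 5, but 4 ∤ 5.

[⇐] This fails: take N = 28. Both 4 ∣ 28 and 7 ∣ 28, yet 28 is not a multiple of 5 (since 28 = 5·5 + 3), so 5 ∤ 28.

(⇒) fails and (⇐) fails.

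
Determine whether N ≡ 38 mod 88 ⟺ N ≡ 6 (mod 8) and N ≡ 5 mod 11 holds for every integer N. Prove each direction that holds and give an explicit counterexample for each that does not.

Both directions hold.

(→) Suppose N ≡ 38 (mod 88); write N = 88j + 38. Since 8 ∣ 88, reducing mod 8 gives N ≡ 38 ≡ 6 (mod 8); since 11 ∣ 88, reducing mod 11 gives N ≡ 38 ≡ 5 (mod 11).

(←) Conversely, if N ≡ 6 (mod 8) and N ≡ 5 (mod 11), then by the Chinese remainder theorem N ≡ 38 (mod 88). This is exactly N ≡ 38 (mod 88).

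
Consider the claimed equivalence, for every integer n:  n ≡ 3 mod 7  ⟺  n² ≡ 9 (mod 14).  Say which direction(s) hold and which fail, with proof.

(→) This fails: take n = 10. Then 10 ≡ 3 (mod 7), but 10² = 100 ≡ 2 (mod 14), not 9.

(←) This fails: take n = 11. Then 11² = 121 ≡ 9 (mod 14), yet 11 ≡ 4 (mod 7), not 3.

(⇒) fails and (⇐) fails.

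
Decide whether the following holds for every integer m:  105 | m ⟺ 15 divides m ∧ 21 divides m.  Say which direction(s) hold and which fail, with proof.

(→) If 105 ∣ m, write m = 105q. Since 105 = 7·15, m = 15·(7q), so 15 ∣ m; and since 105 = 5·21, m = 21·(5q), so 21 ∣ m.

(←) Suppose 15 ∣ m and 21 ∣ m. Any common multiple of 15 and 21 is a multiple of their lcm; here lcm(15, 21) = 15·21/gcd(15, 21) = 315/3 = 105, so 105 ∣ m.

Both directions hold; the statement is true.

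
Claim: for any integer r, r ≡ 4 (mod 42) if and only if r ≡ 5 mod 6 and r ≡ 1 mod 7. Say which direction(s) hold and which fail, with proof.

Neither implication holds.

(⇒) This fails: r = 4 gives 4 ≡ 4 (mod 42) but 4 ≡ 4 (mod 6), so the conjunction on the right does not hold.

(⇐) This fails: r = 29 satisfies both congruences on the right (29 ≡ 5 mod 6 and 29 ≡ 1 mod 7) yet 29 ≡ 29 (mod 42), not 4.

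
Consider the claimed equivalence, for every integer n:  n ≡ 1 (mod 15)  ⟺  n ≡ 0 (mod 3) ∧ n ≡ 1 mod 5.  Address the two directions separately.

Neither direction holds.

(⟹) This fails: n = 1 gives 1 ≡ 1 (mod 15) but 1 ≡ 1 (mod 3), so the conjunction on the right does not hold.

(⟸) This fails: n = 6 satisfies both congruences on the right (6 ≡ 0 mod 3 and 6 ≡ 1 mod 5) yet 6 ≡ 6 (mod 15), not 1.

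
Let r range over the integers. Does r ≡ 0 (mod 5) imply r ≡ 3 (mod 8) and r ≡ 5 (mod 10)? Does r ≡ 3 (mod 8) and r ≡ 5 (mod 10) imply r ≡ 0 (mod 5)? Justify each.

[⇒] This fails: r = 0 gives 0 ≡ 0 (mod 5) but 0 ≡ 0 (mod 8), so the conjunction on the right does not hold.

[⇐] Conversely, if r ≡ 3 (mod 8) and r ≡ 5 (mod 10), then by the Chinese remainder theorem r ≡ 35 (mod 40). Since 35 ≡ 0 (mod 5) and 5 ∣ 40, we get r ≡ 0 (mod 5).

Only the converse holds.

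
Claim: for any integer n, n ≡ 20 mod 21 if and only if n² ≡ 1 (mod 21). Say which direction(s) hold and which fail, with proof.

Only the forward direction holds.

[⇒] Suppose n ≡ 20 mod 21. Write n = 21j + 20. Then (21j + 20)² = 441j² + 840j + 400 = 21(21j² + 40j + 19) + 1, so n² ≡ 1 (mod 21).

[⇐] This fails: take n = 1. Then 1² = 1 ≡ 1 (mod 21), yet 1 ≡ 1 (mod 21), not 20.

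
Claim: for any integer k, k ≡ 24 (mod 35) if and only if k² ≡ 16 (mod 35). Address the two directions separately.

[⇒] Suppose k ≡ 24 (mod 35). Write k = 35j + 24. Then (35j + 24)² = 1225j² + 1680j + 576 = 35(35j² + 48j + 16) + 16, so k² ≡ 16 (mod 35).

[⇐] This fails: take k = 4. Then 4² = 16 ≡ 16 (mod 35), yet 4 ≡ 4 (mod 35), not 24.

Only the forward implication holds.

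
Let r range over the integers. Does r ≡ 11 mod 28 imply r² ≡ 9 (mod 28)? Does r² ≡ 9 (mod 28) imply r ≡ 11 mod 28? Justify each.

[⇒] Suppose r ≡ 11 mod 28. Write r = 28j + 11. Then (28j + 11)² = 784j² + 616j + 121 = 28(28j² + 22j + 4) + 9, so r² ≡ 9 (mod 28).

[⇐] This fails: take r = 3. Then 3² = 9 ≡ 9 (mod 28), yet 3 ≡ 3 (mod 28), not 11.

The forward direction holds; the converse fails.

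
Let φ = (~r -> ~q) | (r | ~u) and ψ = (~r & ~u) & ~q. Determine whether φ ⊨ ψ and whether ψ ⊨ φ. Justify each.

(⟸) Assume the antecedent. If q is true, the antecedent cannot hold. If q is false, (~r -> ~q) | (r | ~u) reduces to true regardless of the other variables. Either way (~r -> ~q) | (r | ~u) holds.

(⟹) This fails. Under q = T, u = F, r = F, the left side is true but the right side is false.

Not equivalent: only (⇐) holds.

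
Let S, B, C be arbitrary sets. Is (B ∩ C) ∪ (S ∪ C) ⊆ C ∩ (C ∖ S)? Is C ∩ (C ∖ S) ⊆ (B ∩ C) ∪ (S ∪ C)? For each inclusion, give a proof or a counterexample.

The sets are not equal: only the reverse inclusion holds.

Forward inclusion. This inclusion fails. Take S = {1}, B = ∅, C = ∅; then 1 ∈ (B ∩ C) ∪ (S ∪ C) but 1 ∉ C ∩ (C ∖ S).

Reverse inclusion. Let x ∈ C ∩ (C ∖ S). Then either x ∈ C and x ∉ S, B; or x ∈ B ∩ C and x ∉ S. In each case x ∈ (B ∩ C) ∪ (S ∪ C), so C ∩ (C ∖ S) ⊆ (B ∩ C) ∪ (S ∪ C).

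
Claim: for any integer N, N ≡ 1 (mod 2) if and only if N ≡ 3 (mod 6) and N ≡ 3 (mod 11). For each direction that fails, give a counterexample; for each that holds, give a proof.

Not equivalent: only (⇐) holds.

(⇐) If N ≡ 3 (mod 6) and N ≡ 3 (mod 11), then by the Chinese remainder theorem N ≡ 3 (mod 66). Since 3 ≡ 1 (mod 2) and 2 ∣ 66, we get N ≡ 1 (mod 2).

(⇒) This fails: N = 1 gives 1 ≡ 1 (mod 2) but 1 ≡ 1 (mod 6), so the conjunction on the right does not hold.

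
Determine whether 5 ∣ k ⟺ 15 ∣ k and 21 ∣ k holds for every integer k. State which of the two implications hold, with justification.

[⇒] This fails: take k = 5. Certainly 5 ∣ 5, but 15 ∤ 5.

[⇐] Suppose 15 ∣ k and 21 ∣ k. Any common multiple of 15 and 21 is a multiple of their lcm; here lcm(15, 21) = 15·21/gcd(15, 21) = 315/3 = 105, so 105 ∣ k. Since 5 ∣ 105, it follows that 5 ∣ k.

Only the reverse direction holds.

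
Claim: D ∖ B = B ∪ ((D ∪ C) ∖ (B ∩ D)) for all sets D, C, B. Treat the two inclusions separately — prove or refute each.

The sets are not equal: only the forward inclusion holds.

(⟸) This inclusion fails. Take D = ∅, C = {1}, B = ∅; then 1 ∈ B ∪ ((D ∪ C) ∖ (B ∩ D)) but 1 ∉ D ∖ B.

(⟹) Let x ∈ D ∖ B. Then either x ∈ D and x ∉ C, B; or x ∈ D ∩ C and x ∉ B. In each case x ∈ B ∪ ((D ∪ C) ∖ (B ∩ D)), so D ∖ B ⊆ B ∪ ((D ∪ C) ∖ (B ∩ D)).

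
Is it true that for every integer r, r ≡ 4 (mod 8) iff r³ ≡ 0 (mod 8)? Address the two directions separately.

Only the forward direction holds.

(→) Suppose r ≡ 4 (mod 8). Write r = 8j + 4. Then (8j + 4)³ = 512j³ + 768j² + 384j + 64 = 8(64j³ + 96j² + 48j + 8) + 0, so r³ ≡ 0 (mod 8).

(←) This fails: take r = 0. Then 0³ = 0 ≡ 0 (mod 8), yet 0 ≡ 0 (mod 8), not 4.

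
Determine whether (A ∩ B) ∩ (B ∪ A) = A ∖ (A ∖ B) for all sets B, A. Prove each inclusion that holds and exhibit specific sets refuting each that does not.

(⊇) Let x ∈ A ∖ (A ∖ B). Then x ∈ B ∩ A, from which x ∈ (A ∩ B) ∩ (B ∪ A).

(⊆) Let x ∈ (A ∩ B) ∩ (B ∪ A). Then x ∈ B ∩ A, from which x ∈ A ∖ (A ∖ B).

Both inclusions hold.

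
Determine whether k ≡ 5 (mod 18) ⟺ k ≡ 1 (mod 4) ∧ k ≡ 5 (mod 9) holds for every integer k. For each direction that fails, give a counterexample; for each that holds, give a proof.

(⇒) This fails: k = 23 gives 23 ≡ 5 (mod 18) but 23 ≡ 3 (mod 4), so the conjunction on the right does not hold.

(⇐) Conversely, if k ≡ 1 (mod 4) and k ≡ 5 (mod 9), then by the Chinese remainder theorem k ≡ 5 (mod 36). Since 5 ≡ 5 (mod 18) and 18 ∣ 36, we get k ≡ 5 (mod 18).

The forward direction fails; the converse holds.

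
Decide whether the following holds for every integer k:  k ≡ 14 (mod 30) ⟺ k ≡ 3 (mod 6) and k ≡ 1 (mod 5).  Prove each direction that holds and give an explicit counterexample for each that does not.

(⟹) This fails: k = 14 gives 14 ≡ 14 (mod 30) but 14 ≡ 2 (mod 6), so the conjunction on the right does not hold.

(⟸) This fails: k = 21 satisfies both congruences on the right (21 ≡ 3 mod 6 and 21 ≡ 1 mod 5) yet 21 ≡ 21 (mod 30), not 14.

Neither direction holds.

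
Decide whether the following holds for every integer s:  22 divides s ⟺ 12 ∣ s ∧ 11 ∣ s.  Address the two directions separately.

The forward direction fails; the converse holds.

(⟹) This fails: take s = 22. Certainly 22 ∣ 22, but 12 ∤ 22.

(⟸) Suppose 12 ∣ s and 11 ∣ s. Any common multiple of 12 and 11 is a multiple of their lcm; here gcd(12, 11) = 1, so lcm(12, 11) = 12·11 = 132, so 132 ∣ s. Since 22 ∣ 132, it follows that 22 ∣ s.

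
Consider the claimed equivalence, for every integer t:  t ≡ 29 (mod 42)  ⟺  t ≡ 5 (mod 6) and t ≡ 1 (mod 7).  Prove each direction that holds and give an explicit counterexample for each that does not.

(⇒) Suppose t ≡ 29 (mod 42); write t = 42j + 29. Since 6 ∣ 42, reducing mod 6 gives t ≡ 29 ≡ 5 (mod 6); since 7 ∣ 42, reducing mod 7 gives t ≡ 29 ≡ 1 (mod 7).

(⇐) Conversely, if t ≡ 5 (mod 6) and t ≡ 1 (mod 7), then by the Chinese remainder theorem t ≡ 29 (mod 42). This is exactly t ≡ 29 (mod 42).

The biconditional holds.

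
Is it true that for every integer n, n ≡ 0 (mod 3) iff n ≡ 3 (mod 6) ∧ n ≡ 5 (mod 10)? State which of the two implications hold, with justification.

(⇐) If n ≡ 3 (mod 6) and n ≡ 5 (mod 10), then by the Chinese remainder theorem n ≡ 15 (mod 30). Since 15 ≡ 0 (mod 3) and 3 ∣ 30, we get n ≡ 0 (mod 3).

(⇒) This fails: n = 0 gives 0 ≡ 0 (mod 3) but 0 ≡ 0 (mod 6), so the conjunction on the right does not hold.

Only the reverse direction holds.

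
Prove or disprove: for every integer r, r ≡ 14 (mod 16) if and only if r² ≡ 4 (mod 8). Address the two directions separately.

[⇒] Suppose r ≡ 14 (mod 16). Then r² ≡ 14² = 196 (mod 16), and since 8 ∣ 16, also r² ≡ 4 (mod 8).

[⇐] This fails: take r = 2. Then 2² = 4 ≡ 4 (mod 8), yet 2 ≡ 2 (mod 16), not 14.

(⇒) holds; (⇐) fails.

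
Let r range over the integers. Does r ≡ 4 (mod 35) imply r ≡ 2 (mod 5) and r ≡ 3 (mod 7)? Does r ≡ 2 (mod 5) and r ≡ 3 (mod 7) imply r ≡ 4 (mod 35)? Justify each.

Neither direction holds.

(⟹) This fails: r = 4 gives 4 ≡ 4 (mod 35) but 4 ≡ 4 (mod 5), so the conjunction on the right does not hold.

(⟸) This fails: r = 17 satisfies both congruences on the right (17 ≡ 2 mod 5 and 17 ≡ 3 mod 7) yet 17 ≡ 17 (mod 35), not 4.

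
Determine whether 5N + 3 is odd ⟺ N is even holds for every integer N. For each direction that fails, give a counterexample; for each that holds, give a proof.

Both implications hold.

Forward direction. Suppose 5N + 3 is odd. Since 5 is odd, 5N and N have the same parity, so 5N + 3 ≡ N + 3 (mod 2). As 3 is odd, 5N + 3 is odd exactly when N is even. Thus N is even.

Converse. Suppose N is even; write N = 2j. Then 5N + 3 = 5·(2j) + 3 = 2·5j + 3, which is odd.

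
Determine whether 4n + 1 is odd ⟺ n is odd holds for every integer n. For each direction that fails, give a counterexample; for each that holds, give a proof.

Not equivalent: only (⇐) holds.

(⇒) This fails: take n = 4. Then 4n + 1 = 17, which is odd, yet n = 4 is even, not odd.

(⇐) Suppose n is odd. Since 4 is even, 4n is even for every n, so 4n + 1 has the same parity as 1, which is odd. Hence 4n + 1 is odd.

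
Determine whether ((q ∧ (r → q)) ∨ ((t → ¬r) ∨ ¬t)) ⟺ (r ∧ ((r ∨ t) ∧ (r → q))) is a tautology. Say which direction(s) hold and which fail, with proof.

Not equivalent: only (⇐) holds.

(⟹) This fails. Under r = F, t = F, q = F, the left side is true but the right side is false.

(⟸) Assume the antecedent. If r is true, the antecedent forces (r = T, t = F, q = T) or (r = T, t = T, q = T), and the consequent holds there. If r is false, the antecedent cannot hold. Either way the consequent holds.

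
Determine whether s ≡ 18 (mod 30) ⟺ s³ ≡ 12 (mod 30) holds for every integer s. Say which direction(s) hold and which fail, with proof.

The biconditional holds.

(←) Suppose s³ ≡ 12 (mod 30). The only residue r in {0, …, 29} with r³ ≡ 12 (mod 30) is r = 18, so s ≡ 18 (mod 30).

(→) Suppose s ≡ 18 (mod 30). Write s = 30j + 18. Then (30j + 18)³ = 27000j³ + 48600j² + 29160j + 5832 = 30(900j³ + 1620j² + 972j + 194) + 12, so s³ ≡ 12 (mod 30).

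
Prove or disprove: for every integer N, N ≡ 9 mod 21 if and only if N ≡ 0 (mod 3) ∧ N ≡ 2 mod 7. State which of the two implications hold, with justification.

Both directions hold; the statement is true.

(⇒) Suppose N ≡ 9 (mod 21); write N = 21j + 9. Since 3 ∣ 21, reducing mod 3 gives N ≡ 9 ≡ 0 (mod 3); since 7 ∣ 21, reducing mod 7 gives N ≡ 9 ≡ 2 (mod 7).

(⇐) Conversely, if N ≡ 0 (mod 3) and N ≡ 2 (mod 7), then by the Chinese remainder theorem N ≡ 9 (mod 21). This is exactly N ≡ 9 (mod 21).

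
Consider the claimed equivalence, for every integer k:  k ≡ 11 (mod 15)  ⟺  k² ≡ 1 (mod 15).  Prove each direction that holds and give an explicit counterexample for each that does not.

Only the forward implication holds.

[⇒] Suppose k ≡ 11 (mod 15). Write k = 15j + 11. Then (15j + 11)² = 225j² + 330j + 121 = 15(15j² + 22j + 8) + 1, so k² ≡ 1 (mod 15).

[⇐] This fails: take k = 1. Then 1² = 1 ≡ 1 (mod 15), yet 1 ≡ 1 (mod 15), not 11.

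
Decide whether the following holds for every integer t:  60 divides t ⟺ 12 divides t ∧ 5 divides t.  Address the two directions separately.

Both directions hold; the statement is true.

(→) If 60 ∣ t, write t = 60q. Since 60 = 5·12, t = 12·(5q), so 12 ∣ t; and since 60 = 12·5, t = 5·(12q), so 5 ∣ t.

(←) Suppose 12 ∣ t and 5 ∣ t. Any common multiple of 12 and 5 is a multiple of their lcm; here gcd(12, 5) = 1, so lcm(12, 5) = 12·5 = 60, so 60 ∣ t.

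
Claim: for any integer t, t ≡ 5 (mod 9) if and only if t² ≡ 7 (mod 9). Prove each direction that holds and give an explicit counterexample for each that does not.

Only the forward implication holds.

(⇐) This fails: take t = 4. Then 4² = 16 ≡ 7 (mod 9), yet 4 ≡ 4 (mod 9), not 5.

(⇒) Suppose t ≡ 5 (mod 9). Write t = 9j + 5. Then (9j + 5)² = 81j² + 90j + 25 = 9(9j² + 10j + 2) + 7, so t² ≡ 7 (mod 9).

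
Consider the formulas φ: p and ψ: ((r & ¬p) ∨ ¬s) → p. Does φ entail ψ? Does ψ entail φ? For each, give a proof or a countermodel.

(→) Assume the antecedent. If r is true, the antecedent forces (r = T, s = F, p = T) or (r = T, s = T, p = T), and ((r & ¬p) ∨ ¬s) → p holds there. If r is false, the antecedent forces (r = F, s = F, p = T) or (r = F, s = T, p = T), and ((r & ¬p) ∨ ¬s) → p holds there. Either way ((r & ¬p) ∨ ¬s) → p holds.

(←) This fails. Under r = F, s = T, p = F, the left side is false but the right side is true.

(⇒) holds; (⇐) fails.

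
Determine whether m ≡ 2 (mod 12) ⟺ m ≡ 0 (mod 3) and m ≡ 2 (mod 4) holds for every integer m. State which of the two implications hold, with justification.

(⇒) This fails: m = 2 gives 2 ≡ 2 (mod 12) but 2 ≡ 2 (mod 3), so the conjunction on the right does not hold.

(⇐) This fails: m = 6 satisfies both congruences on the right (6 ≡ 0 mod 3 and 6 ≡ 2 mod 4) yet 6 ≡ 6 (mod 12), not 2.

(⇒) fails and (⇐) fails.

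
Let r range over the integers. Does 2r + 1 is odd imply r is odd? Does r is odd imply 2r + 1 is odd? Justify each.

(⟹) This fails: take r = 2. Then 2r + 1 = 5, which is odd, yet r = 2 is even, not odd.

(⟸) Suppose r is odd. Since 2 is even, 2r is even for every r, so 2r + 1 has the same parity as 1, which is odd. Hence 2r + 1 is odd.

Only the reverse direction holds.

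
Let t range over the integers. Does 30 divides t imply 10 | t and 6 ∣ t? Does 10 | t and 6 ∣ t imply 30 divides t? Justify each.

Equivalent; both directions hold.

Forward direction. If 30 ∣ t, write t = 30q. Since 30 = 3·10, t = 10·(3q), so 10 ∣ t; and since 30 = 5·6, t = 6·(5q), so 6 ∣ t.

Converse. Suppose 10 ∣ t and 6 ∣ t. Any common multiple of 10 and 6 is a multiple of their lcm; here lcm(10, 6) = 10·6/gcd(10, 6) = 60/2 = 30, so 30 ∣ t.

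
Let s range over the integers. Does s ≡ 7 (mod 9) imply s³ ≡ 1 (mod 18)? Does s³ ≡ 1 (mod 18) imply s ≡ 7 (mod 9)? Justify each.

(→) This fails: take s = 16. Then 16 ≡ 7 (mod 9), but 16³ = 4096 ≡ 10 (mod 18), not 1.

(←) This fails: take s = 1. Then 1³ = 1 ≡ 1 (mod 18), yet 1 ≡ 1 (mod 9), not 7.

Both directions fail.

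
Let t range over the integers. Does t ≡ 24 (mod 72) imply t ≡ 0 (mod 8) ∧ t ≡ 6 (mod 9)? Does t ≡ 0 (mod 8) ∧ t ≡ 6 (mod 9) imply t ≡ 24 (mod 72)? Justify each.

(⟹) Suppose t ≡ 24 (mod 72); write t = 72j + 24. Since 8 ∣ 72, reducing mod 8 gives t ≡ 24 ≡ 0 (mod 8); since 9 ∣ 72, reducing mod 9 gives t ≡ 24 ≡ 6 (mod 9).

(⟸) Conversely, if t ≡ 0 (mod 8) and t ≡ 6 (mod 9), then by the Chinese remainder theorem t ≡ 24 (mod 72). This is exactly t ≡ 24 (mod 72).

Both directions hold.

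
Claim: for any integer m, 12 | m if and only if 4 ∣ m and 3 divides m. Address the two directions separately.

The biconditional holds.

[⇒] If 12 ∣ m, write m = 12q. Since 12 = 3·4, m = 4·(3q), so 4 ∣ m; and since 12 = 4·3, m = 3·(4q), so 3 ∣ m.

[⇐] Suppose 4 ∣ m and 3 ∣ m. Any common multiple of 4 and 3 is a multiple of their lcm; here gcd(4, 3) = 1, so lcm(4, 3) = 4·3 = 12, so 12 ∣ m.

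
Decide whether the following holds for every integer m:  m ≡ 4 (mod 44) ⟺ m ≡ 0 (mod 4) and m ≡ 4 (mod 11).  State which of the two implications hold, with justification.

Both implications hold.

Converse. If m ≡ 0 (mod 4) and m ≡ 4 (mod 11), then by the Chinese remainder theorem m ≡ 4 (mod 44). This is exactly m ≡ 4 (mod 44).

Forward direction. Suppose m ≡ 4 (mod 44); write m = 44j + 4. Since 4 ∣ 44, reducing mod 4 gives m ≡ 4 ≡ 0 (mod 4); since 11 ∣ 44, reducing mod 11 gives m ≡ 4 (mod 11).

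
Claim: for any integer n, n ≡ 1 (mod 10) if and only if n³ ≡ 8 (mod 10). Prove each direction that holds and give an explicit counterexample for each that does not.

(⇒) This fails: take n = 1. Then 1 ≡ 1 (mod 10), but 1³ = 1 ≡ 1 (mod 10), not 8.

(⇐) This fails: take n = 2. Then 2³ = 8 ≡ 8 (mod 10), yet 2 ≡ 2 (mod 10), not 1.

Neither direction holds.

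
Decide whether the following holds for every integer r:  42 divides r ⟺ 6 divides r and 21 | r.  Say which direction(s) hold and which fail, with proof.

(⟹) If 42 ∣ r, write r = 42q. Since 42 = 7·6, r = 6·(7q), so 6 ∣ r; and since 42 = 2·21, r = 21·(2q), so 21 ∣ r.

(⟸) Suppose 6 ∣ r and 21 ∣ r. Any common multiple of 6 and 21 is a multiple of their lcm; here lcm(6, 21) = 6·21/gcd(6, 21) = 126/3 = 42, so 42 ∣ r.

Both implications hold.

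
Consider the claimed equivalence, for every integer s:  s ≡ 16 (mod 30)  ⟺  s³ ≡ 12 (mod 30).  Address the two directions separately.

[⇒] This fails: take s = 16. Then 16 ≡ 16 (mod 30), but 16³ = 4096 ≡ 16 (mod 30), not 12.

[⇐] This fails: take s = 18. Then 18³ = 5832 ≡ 12 (mod 30), yet 18 ≡ 18 (mod 30), not 16.

Both directions fail.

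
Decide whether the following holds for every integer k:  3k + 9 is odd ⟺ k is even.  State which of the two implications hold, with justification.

Both implications hold.

(→) Suppose 3k + 9 is odd. Since 3 is odd, 3k and k have the same parity, so 3k + 9 ≡ k + 9 (mod 2). As 9 is odd, 3k + 9 is odd exactly when k is even. Thus k is even.

(←) Conversely, suppose k is even; write k = 2j. Then 3k + 9 = 3·(2j) + 9 = 2·3j + 9, which is odd.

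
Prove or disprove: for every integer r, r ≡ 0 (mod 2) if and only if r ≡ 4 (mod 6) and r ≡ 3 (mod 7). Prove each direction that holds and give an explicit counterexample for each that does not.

[⇒] This fails: r = 0 gives 0 ≡ 0 (mod 2) but 0 ≡ 0 (mod 6), so the conjunction on the right does not hold.

[⇐] Conversely, if r ≡ 4 (mod 6) and r ≡ 3 (mod 7), then by the Chinese remainder theorem r ≡ 10 (mod 42). Since 10 ≡ 0 (mod 2) and 2 ∣ 42, we get r ≡ 0 (mod 2).

(⇒) fails; (⇐) holds.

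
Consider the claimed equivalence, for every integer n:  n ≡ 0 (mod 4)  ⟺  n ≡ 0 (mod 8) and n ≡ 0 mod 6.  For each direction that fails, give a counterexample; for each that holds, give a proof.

Not equivalent: only (⇐) holds.

Forward direction. This fails: n = 4 gives 4 ≡ 0 (mod 4) but 4 ≡ 4 (mod 8), so the conjunction on the right does not hold.

Converse. If n ≡ 0 (mod 8) and n ≡ 0 (mod 6), then by the Chinese remainder theorem n ≡ 0 (mod 24). Since 0 ≡ 0 (mod 4) and 4 ∣ 24, we get n ≡ 0 (mod 4).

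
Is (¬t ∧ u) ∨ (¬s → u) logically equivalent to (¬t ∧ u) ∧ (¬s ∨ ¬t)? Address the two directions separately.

(⇒) fails; (⇐) holds.

(⇒) This fails. Under u = T, t = T, s = F, the left side is true but the right side is false.

(⇐) Assume the antecedent. If u is true, (¬t ∧ u) ∨ (¬s → u) reduces to true regardless of the other variables. If u is false, the antecedent cannot hold. Either way (¬t ∧ u) ∨ (¬s → u) holds.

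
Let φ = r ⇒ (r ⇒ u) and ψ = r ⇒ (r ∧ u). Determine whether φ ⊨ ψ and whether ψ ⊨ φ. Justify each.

Equivalent; both directions hold.

Forward direction. Assume the antecedent. If r is true, the antecedent forces (r = T, u = T), and r ⇒ (r ∧ u) holds there. If r is false, r ⇒ (r ∧ u) reduces to true regardless of the other variables. Either way r ⇒ (r ∧ u) holds.

Converse. Assume the antecedent. If r is true, the antecedent forces (r = T, u = T), and r ⇒ (r ⇒ u) holds there. If r is false, r ⇒ (r ⇒ u) reduces to true regardless of the other variables. Either way r ⇒ (r ⇒ u) holds.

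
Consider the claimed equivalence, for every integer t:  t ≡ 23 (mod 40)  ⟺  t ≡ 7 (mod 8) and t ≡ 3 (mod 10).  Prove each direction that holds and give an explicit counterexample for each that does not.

[⇒] Suppose t ≡ 23 (mod 40); write t = 40j + 23. Since 8 ∣ 40, reducing mod 8 gives t ≡ 23 ≡ 7 (mod 8); since 10 ∣ 40, reducing mod 10 gives t ≡ 23 ≡ 3 (mod 10).

[⇐] Conversely, if t ≡ 7 (mod 8) and t ≡ 3 (mod 10), then by the Chinese remainder theorem t ≡ 23 (mod 40). This is exactly t ≡ 23 (mod 40).

Both implications hold.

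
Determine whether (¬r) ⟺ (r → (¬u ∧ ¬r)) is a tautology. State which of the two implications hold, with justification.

Both directions hold; the statement is true.

(⟸) Assume the antecedent. If r is true, the antecedent cannot hold. If r is false, ¬r reduces to true regardless of the other variables. Either way ¬r holds.

(⟹) Assume the antecedent. If r is true, the antecedent cannot hold. If r is false, r → (¬u ∧ ¬r) reduces to true regardless of the other variables. Either way r → (¬u ∧ ¬r) holds.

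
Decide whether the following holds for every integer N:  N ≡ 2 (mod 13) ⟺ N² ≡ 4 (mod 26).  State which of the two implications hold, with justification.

(⇒) This fails: take N = 15. Then 15 ≡ 2 (mod 13), but 15² = 225 ≡ 17 (mod 26), not 4.

(⇐) This fails: take N = 24. Then 24² = 576 ≡ 4 (mod 26), yet 24 ≡ 11 (mod 13), not 2.

Neither direction holds.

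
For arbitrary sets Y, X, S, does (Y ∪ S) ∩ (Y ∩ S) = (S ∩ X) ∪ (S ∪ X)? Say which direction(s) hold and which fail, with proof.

The sets are not equal: only the forward inclusion holds.

(⟹) Let x ∈ (Y ∪ S) ∩ (Y ∩ S). Then either x ∈ Y ∩ S and x ∉ X; or x ∈ Y ∩ X ∩ S. In each case x ∈ (S ∩ X) ∪ (S ∪ X), so (Y ∪ S) ∩ (Y ∩ S) ⊆ (S ∩ X) ∪ (S ∪ X).

(⟸) This inclusion fails. Take Y = ∅, X = {1}, S = ∅; then 1 ∈ (S ∩ X) ∪ (S ∪ X) but 1 ∉ (Y ∪ S) ∩ (Y ∩ S).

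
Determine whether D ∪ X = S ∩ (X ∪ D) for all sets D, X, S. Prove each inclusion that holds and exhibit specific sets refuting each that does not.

Only the reverse inclusion holds.

(⊆) This inclusion fails. Take D = {1}, X = ∅, S = ∅; then 1 ∈ D ∪ X but 1 ∉ S ∩ (X ∪ D).

(⊇) Let x ∈ S ∩ (X ∪ D). Then either x ∈ D ∩ S and x ∉ X; or x ∈ X ∩ S and x ∉ D; or x ∈ D ∩ X ∩ S. In each case x ∈ D ∪ X, so S ∩ (X ∪ D) ⊆ D ∪ X.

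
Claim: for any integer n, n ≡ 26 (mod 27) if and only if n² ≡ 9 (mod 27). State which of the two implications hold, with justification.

(⟹) This fails: take n = 26. Then 26 ≡ 26 (mod 27), but 26² = 676 ≡ 1 (mod 27), not 9.

(⟸) This fails: take n = 3. Then 3² = 9 ≡ 9 (mod 27), yet 3 ≡ 3 (mod 27), not 26.

Neither direction holds.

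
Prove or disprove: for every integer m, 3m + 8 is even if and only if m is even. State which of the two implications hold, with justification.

(⟹) Suppose 3m + 8 is even. Since 3 is odd, 3m and m have the same parity, so 3m + 8 ≡ m + 8 (mod 2). As 8 is even, 3m + 8 is even exactly when m is even. Thus m is even.

(⟸) Conversely, suppose m is even; write m = 2j. Then 3m + 8 = 3·(2j) + 8 = 2·3j + 8, which is even.

Both directions hold; the statement is true.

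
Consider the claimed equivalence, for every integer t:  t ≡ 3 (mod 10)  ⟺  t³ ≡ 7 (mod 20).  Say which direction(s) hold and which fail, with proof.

(⟸) The residues r modulo 20 with r³ ≡ 7 (mod 20) are exactly {3}, and each is ≡ 3 (mod 10).

(⟹) This fails: take t = 13. Then 13 ≡ 3 (mod 10), but 13³ = 2197 ≡ 17 (mod 20), not 7.

The forward direction fails; the converse holds.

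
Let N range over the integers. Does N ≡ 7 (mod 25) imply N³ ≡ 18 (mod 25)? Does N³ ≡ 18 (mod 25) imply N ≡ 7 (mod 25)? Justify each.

[⇒] Suppose N ≡ 7 (mod 25). Write N = 25j + 7. Then (25j + 7)³ = 15625j³ + 13125j² + 3675j + 343 = 25(625j³ + 525j² + 147j + 13) + 18, so N³ ≡ 18 (mod 25).

[⇐] Conversely, suppose N³ ≡ 18 (mod 25). The only residue r in {0, …, 24} with r³ ≡ 18 (mod 25) is r = 7, so N ≡ 7 (mod 25).

Equivalent; both directions hold.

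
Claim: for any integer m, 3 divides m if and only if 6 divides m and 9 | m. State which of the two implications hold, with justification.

Forward direction. This fails: take m = 3. Certainly 3 ∣ 3, but 6 ∤ 3.

Converse. Suppose 6 ∣ m and 9 ∣ m. Any common multiple of 6 and 9 is a multiple of their lcm; here lcm(6, 9) = 6·9/gcd(6, 9) = 54/3 = 18, so 18 ∣ m. Since 3 ∣ 18, it follows that 3 ∣ m.

Only the converse holds.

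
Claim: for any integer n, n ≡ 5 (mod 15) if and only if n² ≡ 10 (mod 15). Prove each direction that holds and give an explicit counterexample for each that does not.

(⇒) Suppose n ≡ 5 (mod 15). Write n = 15j + 5. Then (15j + 5)² = 225j² + 150j + 25 = 15(15j² + 10j + 1) + 10, so n² ≡ 10 (mod 15).

(⇐) This fails: take n = 10. Then 10² = 100 ≡ 10 (mod 15), yet 10 ≡ 10 (mod 15), not 5.

The forward direction holds; the converse fails.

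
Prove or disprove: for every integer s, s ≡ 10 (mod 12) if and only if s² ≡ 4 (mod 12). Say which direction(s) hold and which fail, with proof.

(→) Suppose s ≡ 10 (mod 12). Write s = 12j + 10. Then (12j + 10)² = 144j² + 240j + 100 = 12(12j² + 20j + 8) + 4, so s² ≡ 4 (mod 12).

(←) This fails: take s = 2. Then 2² = 4 ≡ 4 (mod 12), yet 2 ≡ 2 (mod 12), not 10.

Only the forward implication holds.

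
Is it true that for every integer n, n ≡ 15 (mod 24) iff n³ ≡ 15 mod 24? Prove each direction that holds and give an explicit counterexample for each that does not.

(⟸) Suppose n³ ≡ 15 (mod 24). The only residue r in {0, …, 23} with r³ ≡ 15 (mod 24) is r = 15, so n ≡ 15 (mod 24).

(⟹) Suppose n ≡ 15 (mod 24). Write n = 24j + 15. Then (24j + 15)³ = 13824j³ + 25920j² + 16200j + 3375 = 24(576j³ + 1080j² + 675j + 140) + 15, so n³ ≡ 15 (mod 24).

The biconditional holds.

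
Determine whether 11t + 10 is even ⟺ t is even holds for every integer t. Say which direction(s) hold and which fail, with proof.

Both directions hold.

(⇒) Suppose 11t + 10 is even. Since 11 is odd, 11t and t have the same parity, so 11t + 10 ≡ t + 10 (mod 2). As 10 is even, 11t + 10 is even exactly when t is even. Thus t is even.

(⇐) Conversely, suppose t is even; write t = 2j. Then 11t + 10 = 11·(2j) + 10 = 2·11j + 10, which is even.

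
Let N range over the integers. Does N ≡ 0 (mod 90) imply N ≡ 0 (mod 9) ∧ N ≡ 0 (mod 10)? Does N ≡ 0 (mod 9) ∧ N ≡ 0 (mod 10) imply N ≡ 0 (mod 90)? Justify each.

(→) Suppose N ≡ 0 (mod 90); write N = 90j + 0. Since 9 ∣ 90, reducing mod 9 gives N ≡ 0 (mod 9); since 10 ∣ 90, reducing mod 10 gives N ≡ 0 (mod 10).

(←) Conversely, if N ≡ 0 (mod 9) and N ≡ 0 (mod 10), then by the Chinese remainder theorem N ≡ 0 (mod 90). This is exactly N ≡ 0 (mod 90).

Both implications hold.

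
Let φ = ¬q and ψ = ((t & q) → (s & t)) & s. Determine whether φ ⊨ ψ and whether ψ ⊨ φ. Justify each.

(⇒) fails and (⇐) fails.

[⇒] This fails. Under q = F, t = F, s = F, the left side is true but the right side is false.

[⇐] This fails. Under q = T, t = F, s = T, the left side is false but the right side is true.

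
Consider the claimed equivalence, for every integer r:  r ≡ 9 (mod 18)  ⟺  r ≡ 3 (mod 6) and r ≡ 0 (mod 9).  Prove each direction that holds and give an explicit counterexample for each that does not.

Equivalent; both directions hold.

(⇒) Suppose r ≡ 9 (mod 18); write r = 18j + 9. Since 6 ∣ 18, reducing mod 6 gives r ≡ 9 ≡ 3 (mod 6); since 9 ∣ 18, reducing mod 9 gives r ≡ 9 ≡ 0 (mod 9).

(⇐) Conversely, if r ≡ 3 (mod 6) and r ≡ 0 (mod 9), then by the Chinese remainder theorem r ≡ 9 (mod 18). This is exactly r ≡ 9 (mod 18).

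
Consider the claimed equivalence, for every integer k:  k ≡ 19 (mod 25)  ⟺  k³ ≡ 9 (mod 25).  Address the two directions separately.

Both implications hold.

(⇐) Suppose k³ ≡ 9 (mod 25). The only residue r in {0, …, 24} with r³ ≡ 9 (mod 25) is r = 19, so k ≡ 19 (mod 25).

(⇒) Suppose k ≡ 19 (mod 25). Write k = 25j + 19. Then (25j + 19)³ = 15625j³ + 35625j² + 27075j + 6859 = 25(625j³ + 1425j² + 1083j + 274) + 9, so k³ ≡ 9 (mod 25).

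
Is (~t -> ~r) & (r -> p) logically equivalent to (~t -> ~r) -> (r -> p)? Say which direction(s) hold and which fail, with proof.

Only the forward direction holds.

(→) Assume the antecedent. If p is true, (~t -> ~r) -> (r -> p) reduces to true regardless of the other variables. If p is false, the antecedent forces (p = F, r = F, t = F) or (p = F, r = F, t = T), and (~t -> ~r) -> (r -> p) holds there. Either way (~t -> ~r) -> (r -> p) holds.

(←) This fails. Under p = F, r = T, t = F, the left side is false but the right side is true.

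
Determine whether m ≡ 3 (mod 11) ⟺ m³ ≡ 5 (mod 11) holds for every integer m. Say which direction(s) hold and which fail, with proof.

(⟹) Suppose m ≡ 3 (mod 11). Write m = 11j + 3. Then (11j + 3)³ = 1331j³ + 1089j² + 297j + 27 = 11(121j³ + 99j² + 27j + 2) + 5, so m³ ≡ 5 (mod 11).

(⟸) Conversely, suppose m³ ≡ 5 (mod 11). The only residue r in {0, …, 10} with r³ ≡ 5 (mod 11) is r = 3, so m ≡ 3 (mod 11).

The biconditional holds.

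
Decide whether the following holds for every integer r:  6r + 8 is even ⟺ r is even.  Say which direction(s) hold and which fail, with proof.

(⇒) This fails: take r = 1. Then 6r + 8 = 14, which is even, yet r = 1 is odd, not even.

(⇐) Suppose r is even. Since 6 is even, 6r is even for every r, so 6r + 8 has the same parity as 8, which is even. Hence 6r + 8 is even.

Only the reverse direction holds.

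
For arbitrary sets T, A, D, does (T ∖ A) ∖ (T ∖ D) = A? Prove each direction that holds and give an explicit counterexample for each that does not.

Forward inclusion. This inclusion fails. Take T = {1}, A = ∅, D = {1}; then 1 ∈ (T ∖ A) ∖ (T ∖ D) but 1 ∉ A.

Reverse inclusion. This inclusion fails. Take T = ∅, A = {1}, D = ∅; then 1 ∈ A but 1 ∉ (T ∖ A) ∖ (T ∖ D).

Both inclusions fail.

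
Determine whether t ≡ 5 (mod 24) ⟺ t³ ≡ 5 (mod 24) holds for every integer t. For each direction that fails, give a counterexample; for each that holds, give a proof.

(→) Suppose t ≡ 5 (mod 24). Write t = 24j + 5. Then (24j + 5)³ = 13824j³ + 8640j² + 1800j + 125 = 24(576j³ + 360j² + 75j + 5) + 5, so t³ ≡ 5 (mod 24).

(←) Conversely, suppose t³ ≡ 5 (mod 24). The only residue r in {0, …, 23} with r³ ≡ 5 (mod 24) is r = 5, so t ≡ 5 (mod 24).

Equivalent; both directions hold.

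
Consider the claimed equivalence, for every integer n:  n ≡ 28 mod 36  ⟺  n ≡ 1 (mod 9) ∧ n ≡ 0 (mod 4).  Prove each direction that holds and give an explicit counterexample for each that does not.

Equivalent; both directions hold.

[⇒] Suppose n ≡ 28 (mod 36); write n = 36j + 28. Since 9 ∣ 36, reducing mod 9 gives n ≡ 28 ≡ 1 (mod 9); since 4 ∣ 36, reducing mod 4 gives n ≡ 28 ≡ 0 (mod 4).

[⇐] Conversely, if n ≡ 1 (mod 9) and n ≡ 0 (mod 4), then by the Chinese remainder theorem n ≡ 28 (mod 36). This is exactly n ≡ 28 (mod 36).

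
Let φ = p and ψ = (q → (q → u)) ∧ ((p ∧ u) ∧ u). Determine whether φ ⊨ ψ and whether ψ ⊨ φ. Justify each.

[⇒] This fails. Under p = T, u = F, q = F, the left side is true but the right side is false.

[⇐] Assume the antecedent. If p is true, p reduces to true regardless of the other variables. If p is false, the antecedent cannot hold. Either way p holds.

(⇒) fails; (⇐) holds.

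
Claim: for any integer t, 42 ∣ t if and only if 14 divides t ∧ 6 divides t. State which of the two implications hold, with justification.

The biconditional holds.

(⇒) If 42 ∣ t, write t = 42q. Since 42 = 3·14, t = 14·(3q), so 14 ∣ t; and since 42 = 7·6, t = 6·(7q), so 6 ∣ t.

(⇐) Suppose 14 ∣ t and 6 ∣ t. Any common multiple of 14 and 6 is a multiple of their lcm; here lcm(14, 6) = 14·6/gcd(14, 6) = 84/2 = 42, so 42 ∣ t.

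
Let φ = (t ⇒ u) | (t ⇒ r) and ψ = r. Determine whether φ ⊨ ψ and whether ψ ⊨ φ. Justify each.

[⇒] This fails. Under u = F, t = F, r = F, the left side is true but the right side is false.

[⇐] Assume the antecedent. If u is true, (t ⇒ u) | (t ⇒ r) reduces to true regardless of the other variables. If u is false, the antecedent forces (u = F, t = F, r = T) or (u = F, t = T, r = T), and (t ⇒ u) | (t ⇒ r) holds there. Either way (t ⇒ u) | (t ⇒ r) holds.

Only the converse holds.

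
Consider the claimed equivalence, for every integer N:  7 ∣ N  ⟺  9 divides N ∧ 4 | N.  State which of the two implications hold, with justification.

Neither implication holds.

(⇒) This fails: take N = 7. Certainly 7 ∣ 7, but 9 ∤ 7.

(⇐) This fails: take N = 36. Both 9 ∣ 36 and 4 ∣ 36, yet 36 is not a multiple of 7 (since 36 = 5·7 + 1), so 7 ∤ 36.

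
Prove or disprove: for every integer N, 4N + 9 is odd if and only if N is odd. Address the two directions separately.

(⇒) This fails: take N = 2. Then 4N + 9 = 17, which is odd, yet N = 2 is even, not odd.

(⇐) Suppose N is odd. Since 4 is even, 4N is even for every N, so 4N + 9 has the same parity as 9, which is odd. Hence 4N + 9 is odd.

Not equivalent: only (⇐) holds.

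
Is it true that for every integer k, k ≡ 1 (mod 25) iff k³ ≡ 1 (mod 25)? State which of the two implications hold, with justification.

[⇐] Suppose k³ ≡ 1 (mod 25). The only residue r in {0, …, 24} with r³ ≡ 1 (mod 25) is r = 1, so k ≡ 1 (mod 25).

[⇒] Suppose k ≡ 1 (mod 25). Write k = 25j + 1. Then (25j + 1)³ = 15625j³ + 1875j² + 75j + 1 = 25(625j³ + 75j² + 3j) + 1, so k³ ≡ 1 (mod 25).

The biconditional holds.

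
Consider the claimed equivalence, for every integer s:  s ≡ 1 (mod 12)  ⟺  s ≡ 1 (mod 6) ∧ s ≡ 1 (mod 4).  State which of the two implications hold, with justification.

Both directions hold.

(→) Suppose s ≡ 1 (mod 12); write s = 12j + 1. Since 6 ∣ 12, reducing mod 6 gives s ≡ 1 (mod 6); since 4 ∣ 12, reducing mod 4 gives s ≡ 1 (mod 4).

(←) Conversely, if s ≡ 1 (mod 6) and s ≡ 1 (mod 4), then by the Chinese remainder theorem s ≡ 1 (mod 12). This is exactly s ≡ 1 (mod 12).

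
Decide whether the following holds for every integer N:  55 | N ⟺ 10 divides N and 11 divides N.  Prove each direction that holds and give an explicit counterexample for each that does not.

[⇒] This fails: take N = 55. Certainly 55 ∣ 55, but 10 ∤ 55.

[⇐] Suppose 10 ∣ N and 11 ∣ N. Any common multiple of 10 and 11 is a multiple of their lcm; here gcd(10, 11) = 1, so lcm(10, 11) = 10·11 = 110, so 110 ∣ N. Since 55 ∣ 110, it follows that 55 ∣ N.

The forward direction fails; the converse holds.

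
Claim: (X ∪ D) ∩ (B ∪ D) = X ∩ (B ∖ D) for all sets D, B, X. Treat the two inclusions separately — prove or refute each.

Forward inclusion. This inclusion fails. Take D = {1}, B = ∅, X = ∅; then 1 ∈ (X ∪ D) ∩ (B ∪ D) but 1 ∉ X ∩ (B ∖ D).

Reverse inclusion. Let x ∈ X ∩ (B ∖ D). Then x ∈ B ∩ X and x ∉ D, from which x ∈ (X ∪ D) ∩ (B ∪ D).

The sets are not equal: only the reverse inclusion holds.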